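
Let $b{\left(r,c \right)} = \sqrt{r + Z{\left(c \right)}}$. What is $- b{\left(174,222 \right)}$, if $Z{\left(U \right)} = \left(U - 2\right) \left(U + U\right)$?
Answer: $- \sqrt{97854} \approx -312.82$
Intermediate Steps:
$Z{\left(U \right)} = 2 U \left(-2 + U\right)$ ($Z{\left(U \right)} = \left(-2 + U\right) 2 U = 2 U \left(-2 + U\right)$)
$b{\left(r,c \right)} = \sqrt{r + 2 c \left(-2 + c\right)}$
$- b{\left(174,222 \right)} = - \sqrt{174 + 2 \cdot 222 \left(-2 + 222\right)} = - \sqrt{174 + 2 \cdot 222 \cdot 220} = - \sqrt{174 + 97680} = - \sqrt{97854}$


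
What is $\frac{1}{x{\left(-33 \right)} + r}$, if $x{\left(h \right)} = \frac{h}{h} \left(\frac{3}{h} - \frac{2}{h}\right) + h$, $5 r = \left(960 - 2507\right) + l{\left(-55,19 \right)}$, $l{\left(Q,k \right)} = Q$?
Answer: $- \frac{165}{58316} \approx -0.0028294$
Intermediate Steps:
$r = - \frac{1602}{5}$ ($r = \frac{\left(960 - 2507\right) - 55}{5} = \frac{-1547 - 55}{5} = \frac{1}{5} \left(-1602\right) = - \frac{1602}{5} \approx -320.4$)
$x{\left(h \right)} = h + \frac{1}{h}$ ($x{\left(h \right)} = 1 \frac{1}{h} + h = \frac{1}{h} + h = h + \frac{1}{h}$)
$\frac{1}{x{\left(-33 \right)} + r} = \frac{1}{\left(-33 + \frac{1}{-33}\right) - \frac{1602}{5}} = \frac{1}{\left(-33 - \frac{1}{33}\right) - \frac{1602}{5}} = \frac{1}{- \frac{1090}{33} - \frac{1602}{5}} = \frac{1}{- \frac{58316}{165}} = - \frac{165}{58316}$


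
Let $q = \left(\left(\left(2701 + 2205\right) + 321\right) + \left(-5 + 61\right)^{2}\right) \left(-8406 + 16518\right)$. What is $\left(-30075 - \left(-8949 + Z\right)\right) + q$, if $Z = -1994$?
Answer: $67821524$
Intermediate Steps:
$q = 67840656$ ($q = \left(\left(4906 + 321\right) + 56^{2}\right) 8112 = \left(5227 + 3136\right) 8112 = 8363 \cdot 8112 = 67840656$)
$\left(-30075 - \left(-8949 + Z\right)\right) + q = \left(-30075 + \left(8949 - -1994\right)\right) + 67840656 = \left(-30075 + \left(8949 + 1994\right)\right) + 67840656 = \left(-30075 + 10943\right) + 67840656 = -19132 + 67840656 = 67821524$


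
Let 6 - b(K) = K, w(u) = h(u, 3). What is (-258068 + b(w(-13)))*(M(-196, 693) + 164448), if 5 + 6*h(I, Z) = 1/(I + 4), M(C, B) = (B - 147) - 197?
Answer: -1148247981847/27 ≈ -4.2528e+10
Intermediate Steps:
M(C, B) = -344 + B (M(C, B) = (-147 + B) - 197 = -344 + B)
h(I, Z) = -⅚ + 1/(6*(4 + I)) (h(I, Z) = -⅚ + 1/(6*(I + 4)) = -⅚ + 1/(6*(4 + I)))
w(u) = (-19 - 5*u)/(6*(4 + u))
b(K) = 6 - K
(-258068 + b(w(-13)))*(M(-196, 693) + 164448) = (-258068 + (6 - (-19 - 5*(-13))/(6*(4 - 13))))*((-344 + 693) + 164448) = (-258068 + (6 - (-19 + 65)/(6*(-9))))*(349 + 164448) = (-258068 + (6 - (-1)*46/(6*9)))*164797 = (-258068 + (6 - 1*(-23/27)))*164797 = (-258068 + (6 + 23/27))*164797 = (-258068 + 185/27)*164797 = -6967651/27*164797 = -1148247981847/27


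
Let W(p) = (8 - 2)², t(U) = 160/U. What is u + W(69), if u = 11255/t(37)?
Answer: 84439/32 ≈ 2638.7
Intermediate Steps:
W(p) = 36 (W(p) = 6² = 36)
u = 83287/32 (u = 11255/((160/37)) = 11255/((160*(1/37))) = 11255/(160/37) = 11255*(37/160) = 83287/32 ≈ 2602.7)
u + W(69) = 83287/32 + 36 = 84439/32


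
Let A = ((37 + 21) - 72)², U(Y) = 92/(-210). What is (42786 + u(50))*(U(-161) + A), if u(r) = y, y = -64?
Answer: 877253548/105 ≈ 8.3548e+6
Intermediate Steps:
U(Y) = -46/105 (U(Y) = 92*(-1/210) = -46/105)
A = 196 (A = (58 - 72)² = (-14)² = 196)
u(r) = -64
(42786 + u(50))*(U(-161) + A) = (42786 - 64)*(-46/105 + 196) = 42722*(20534/105) = 877253548/105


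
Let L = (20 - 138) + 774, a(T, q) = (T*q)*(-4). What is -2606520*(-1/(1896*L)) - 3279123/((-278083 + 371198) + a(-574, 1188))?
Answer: 136411695263/146183221712 ≈ 0.93316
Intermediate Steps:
a(T, q) = -4*T*q
L = 656 (L = -118 + 774 = 656)
-2606520*(-1/(1896*L)) - 3279123/((-278083 + 371198) + a(-574, 1188)) = -2606520/(656*(-1896)) - 3279123/((-278083 + 371198) - 4*(-574)*1188) = -2606520/(-1243776) - 3279123/(93115 + 2727648) = -2606520*(-1/1243776) - 3279123/2820763 = 108605/51824 - 3279123*1/2820763 = 108605/51824 - 3279123/2820763 = 136411695263/146183221712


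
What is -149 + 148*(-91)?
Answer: -13617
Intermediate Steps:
-149 + 148*(-91) = -149 - 13468 = -13617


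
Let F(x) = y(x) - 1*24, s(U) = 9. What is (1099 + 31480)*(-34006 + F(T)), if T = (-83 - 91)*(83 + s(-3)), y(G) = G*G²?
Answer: -133643850584031818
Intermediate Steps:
y(G) = G³
T = -16008 (T = (-83 - 91)*(83 + 9) = -174*92 = -16008)
F(x) = -24 + x³ (F(x) = x³ - 1*24 = x³ - 24 = -24 + x³)
(1099 + 31480)*(-34006 + F(T)) = (1099 + 31480)*(-34006 + (-24 + (-16008)³)) = 32579*(-34006 + (-24 - 4102147072512)) = 32579*(-34006 - 4102147072536) = 32579*(-4102147106542) = -133643850584031818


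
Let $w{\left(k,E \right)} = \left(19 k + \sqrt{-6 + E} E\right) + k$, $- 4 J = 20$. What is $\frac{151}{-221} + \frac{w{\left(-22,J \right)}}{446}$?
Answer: $- \frac{82293}{49283} - \frac{5 i \sqrt{11}}{446} \approx -1.6698 - 0.037182 i$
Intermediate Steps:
$J = -5$ ($J = \left(- \frac{1}{4}\right) 20 = -5$)
$w{\left(k,E \right)} = 20 k + E \sqrt{-6 + E}$ ($w{\left(k,E \right)} = \left(19 k + E \sqrt{-6 + E}\right) + k = 20 k + E \sqrt{-6 + E}$)
$\frac{151}{-221} + \frac{w{\left(-22,J \right)}}{446} = \frac{151}{-221} + \frac{20 \left(-22\right) - 5 \sqrt{-6 - 5}}{446} = 151 \left(- \frac{1}{221}\right) + \left(-440 - 5 \sqrt{-11}\right) \frac{1}{446} = - \frac{151}{221} + \left(-440 - 5 i \sqrt{11}\right) \frac{1}{446} = - \frac{151}{221} - \left(\frac{220}{223} + \frac{5 i \sqrt{11}}{446}\right) = - \frac{82293}{49283} - \frac{5 i \sqrt{11}}{446}$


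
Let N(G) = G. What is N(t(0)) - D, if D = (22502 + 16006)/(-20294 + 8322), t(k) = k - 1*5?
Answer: -5338/2993 ≈ -1.7835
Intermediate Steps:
t(k) = -5 + k (t(k) = k - 5 = -5 + k)
D = -9627/2993 (D = 38508/(-11972) = 38508*(-1/11972) = -9627/2993 ≈ -3.2165)
N(t(0)) - D = (-5 + 0) - 1*(-9627/2993) = -5 + 9627/2993 = -5338/2993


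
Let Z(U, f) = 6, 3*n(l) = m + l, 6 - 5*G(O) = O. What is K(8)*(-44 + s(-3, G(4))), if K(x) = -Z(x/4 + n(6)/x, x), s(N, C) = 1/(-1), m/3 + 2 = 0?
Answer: 270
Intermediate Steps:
G(O) = 6/5 - O/5
m = -6 (m = -6 + 3*0 = -6 + 0 = -6)
n(l) = -2 + l/3 (n(l) = (-6 + l)/3 = -2 + l/3)
s(N, C) = -1
K(x) = -6 (K(x) = -1*6 = -6)
K(8)*(-44 + s(-3, G(4))) = -6*(-44 - 1) = -6*(-45) = 270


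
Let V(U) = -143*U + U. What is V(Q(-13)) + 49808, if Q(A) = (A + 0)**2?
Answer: 25810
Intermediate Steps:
Q(A) = A**2
V(U) = -142*U
V(Q(-13)) + 49808 = -142*(-13)**2 + 49808 = -142*169 + 49808 = -23998 + 49808 = 25810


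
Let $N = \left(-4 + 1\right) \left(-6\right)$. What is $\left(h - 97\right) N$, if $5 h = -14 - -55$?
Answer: $- \frac{7992}{5} \approx -1598.4$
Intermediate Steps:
$h = \frac{41}{5}$ ($h = \frac{-14 - -55}{5} = \frac{-14 + 55}{5} = \frac{1}{5} \cdot 41 = \frac{41}{5} \approx 8.2$)
$N = 18$ ($N = \left(-3\right) \left(-6\right) = 18$)
$\left(h - 97\right) N = \left(\frac{41}{5} - 97\right) 18 = \left(- \frac{444}{5}\right) 18 = - \frac{7992}{5}$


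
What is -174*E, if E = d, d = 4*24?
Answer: -16704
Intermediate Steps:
d = 96
E = 96
-174*E = -174*96 = -16704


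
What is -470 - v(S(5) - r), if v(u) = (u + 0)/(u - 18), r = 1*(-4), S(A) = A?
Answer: -469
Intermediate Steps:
r = -4
v(u) = u/(-18 + u)
-470 - v(S(5) - r) = -470 - (5 - 1*(-4))/(-18 + (5 - 1*(-4))) = -470 - (5 + 4)/(-18 + (5 + 4)) = -470 - 9/(-18 + 9) = -470 - 9/(-9) = -470 - 9*(-1)/9 = -470 - 1*(-1) = -470 + 1 = -469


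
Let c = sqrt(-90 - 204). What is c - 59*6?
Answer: -354 + 7*I*sqrt(6) ≈ -354.0 + 17.146*I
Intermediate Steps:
c = 7*I*sqrt(6) (c = sqrt(-294) = 7*I*sqrt(6) ≈ 17.146*I)
c - 59*6 = 7*I*sqrt(6) - 59*6 = 7*I*sqrt(6) - 1*354 = 7*I*sqrt(6) - 354 = -354 + 7*I*sqrt(6)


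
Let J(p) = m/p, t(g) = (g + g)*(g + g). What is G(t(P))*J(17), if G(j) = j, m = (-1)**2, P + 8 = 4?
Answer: 64/17 ≈ 3.7647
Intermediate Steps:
P = -4 (P = -8 + 4 = -4)
t(g) = 4*g**2 (t(g) = (2*g)*(2*g) = 4*g**2)
m = 1
J(p) = 1/p
G(t(P))*J(17) = (4*(-4)**2)/17 = (4*16)*(1/17) = 64*(1/17) = 64/17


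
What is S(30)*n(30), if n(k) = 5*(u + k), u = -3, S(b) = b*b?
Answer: 121500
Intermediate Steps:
S(b) = b²
n(k) = -15 + 5*k (n(k) = 5*(-3 + k) = -15 + 5*k)
S(30)*n(30) = 30²*(-15 + 5*30) = 900*(-15 + 150) = 900*135 = 121500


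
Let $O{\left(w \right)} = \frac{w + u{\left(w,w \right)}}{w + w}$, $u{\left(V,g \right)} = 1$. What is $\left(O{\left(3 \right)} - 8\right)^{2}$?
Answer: $\frac{484}{9} \approx 53.778$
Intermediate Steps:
$O{\left(w \right)} = \frac{1 + w}{2 w}$ ($O{\left(w \right)} = \frac{w + 1}{w + w} = \frac{1 + w}{2 w}$)
$\left(O{\left(3 \right)} - 8\right)^{2} = \left(\frac{1 + 3}{2 \cdot 3} - 8\right)^{2} = \left(\frac{1}{2} \cdot \frac{1}{3} \cdot 4 - 8\right)^{2} = \left(\frac{2}{3} - 8\right)^{2} = \left(- \frac{22}{3}\right)^{2} = \frac{484}{9}$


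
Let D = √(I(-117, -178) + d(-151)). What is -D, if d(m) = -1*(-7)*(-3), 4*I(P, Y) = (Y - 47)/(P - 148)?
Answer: -I*√233571/106 ≈ -4.5594*I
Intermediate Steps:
I(P, Y) = (-47 + Y)/(4*(-148 + P)) (I(P, Y) = ((Y - 47)/(P - 148))/4 = ((-47 + Y)/(-148 + P))/4 = (-47 + Y)/(4*(-148 + P)))
d(m) = -21 (d(m) = 7*(-3) = -21)
D = I*√233571/106 (D = √((-47 - 178)/(4*(-148 - 117)) - 21) = √((¼)*(-225)/(-265) - 21) = √((¼)*(-1/265)*(-225) - 21) = √(45/212 - 21) = √(-4407/212) = I*√233571/106 ≈ 4.5594*I)
-D = -I*√233571/106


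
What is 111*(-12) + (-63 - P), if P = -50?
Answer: -1345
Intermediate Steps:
111*(-12) + (-63 - P) = 111*(-12) + (-63 - 1*(-50)) = -1332 + (-63 + 50) = -1332 - 13 = -1345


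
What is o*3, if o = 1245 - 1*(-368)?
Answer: 4839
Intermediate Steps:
o = 1613 (o = 1245 + 368 = 1613)
o*3 = 1613*3 = 4839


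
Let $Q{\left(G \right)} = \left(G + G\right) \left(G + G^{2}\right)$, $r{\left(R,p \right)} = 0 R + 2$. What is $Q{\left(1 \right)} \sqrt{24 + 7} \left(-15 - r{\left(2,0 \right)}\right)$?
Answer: $- 68 \sqrt{31} \approx -378.61$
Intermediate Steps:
$r{\left(R,p \right)} = 2$ ($r{\left(R,p \right)} = 0 + 2 = 2$)
$Q{\left(G \right)} = 2 G \left(G + G^{2}\right)$
$Q{\left(1 \right)} \sqrt{24 + 7} \left(-15 - r{\left(2,0 \right)}\right) = 2 \cdot 1^{2} \left(1 + 1\right) \sqrt{24 + 7} \left(-15 - 2\right) = 2 \cdot 1 \cdot 2 \sqrt{31} \left(-15 - 2\right) = 4 \sqrt{31} \left(-17\right) = - 68 \sqrt{31}$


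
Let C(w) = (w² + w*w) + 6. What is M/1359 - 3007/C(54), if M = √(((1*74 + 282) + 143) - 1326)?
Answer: -3007/5838 + I*√827/1359 ≈ -0.51507 + 0.021161*I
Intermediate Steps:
C(w) = 6 + 2*w² (C(w) = (w² + w²) + 6 = 2*w² + 6 = 6 + 2*w²)
M = I*√827 (M = √(((74 + 282) + 143) - 1326) = √((356 + 143) - 1326) = √(499 - 1326) = √(-827) = I*√827 ≈ 28.758*I)
M/1359 - 3007/C(54) = (I*√827)/1359 - 3007/(6 + 2*54²) = (I*√827)*(1/1359) - 3007/(6 + 2*2916) = I*√827/1359 - 3007/(6 + 5832) = I*√827/1359 - 3007/5838 = -3007/5838 + I*√827/1359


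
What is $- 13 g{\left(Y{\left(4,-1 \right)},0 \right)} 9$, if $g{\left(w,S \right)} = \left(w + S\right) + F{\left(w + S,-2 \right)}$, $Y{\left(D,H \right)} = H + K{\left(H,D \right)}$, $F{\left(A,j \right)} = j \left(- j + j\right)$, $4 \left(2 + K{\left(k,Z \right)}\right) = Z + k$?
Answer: $\frac{1053}{4} \approx 263.25$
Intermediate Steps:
$K{\left(k,Z \right)} = -2 + \frac{Z}{4} + \frac{k}{4}$ ($K{\left(k,Z \right)} = -2 + \frac{Z + k}{4} = -2 + \left(\frac{Z}{4} + \frac{k}{4}\right) = -2 + \frac{Z}{4} + \frac{k}{4}$)
$F{\left(A,j \right)} = 0$ ($F{\left(A,j \right)} = j 0 = 0$)
$Y{\left(D,H \right)} = -2 + \frac{D}{4} + \frac{5 H}{4}$ ($Y{\left(D,H \right)} = H + \left(-2 + \frac{D}{4} + \frac{H}{4}\right) = -2 + \frac{D}{4} + \frac{5 H}{4}$)
$g{\left(w,S \right)} = S + w$ ($g{\left(w,S \right)} = \left(w + S\right) + 0 = \left(S + w\right) + 0 = S + w$)
$- 13 g{\left(Y{\left(4,-1 \right)},0 \right)} 9 = - 13 \left(0 + \left(-2 + \frac{1}{4} \cdot 4 + \frac{5}{4} \left(-1\right)\right)\right) 9 = - 13 \left(0 - \frac{9}{4}\right) 9 = \left(-13\right) \left(- \frac{9}{4}\right) 9 = \frac{117}{4} \cdot 9 = \frac{1053}{4}$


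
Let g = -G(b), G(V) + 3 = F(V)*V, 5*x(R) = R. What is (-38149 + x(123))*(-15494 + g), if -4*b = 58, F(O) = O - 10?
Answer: 1208257547/2 ≈ 6.0413e+8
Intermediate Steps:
F(O) = -10 + O
b = -29/2 (b = -¼*58 = -29/2 ≈ -14.500)
x(R) = R/5
G(V) = -3 + V*(-10 + V) (G(V) = -3 + (-10 + V)*V = -3 + V*(-10 + V))
g = -1409/4 (g = -(-3 - 29*(-10 - 29/2)/2) = -(-3 - 29/2*(-49/2)) = -(-3 + 1421/4) = -1*1409/4 = -1409/4 ≈ -352.25)
(-38149 + x(123))*(-15494 + g) = (-38149 + (⅕)*123)*(-15494 - 1409/4) = (-38149 + 123/5)*(-63385/4) = -190622/5*(-63385/4) = 1208257547/2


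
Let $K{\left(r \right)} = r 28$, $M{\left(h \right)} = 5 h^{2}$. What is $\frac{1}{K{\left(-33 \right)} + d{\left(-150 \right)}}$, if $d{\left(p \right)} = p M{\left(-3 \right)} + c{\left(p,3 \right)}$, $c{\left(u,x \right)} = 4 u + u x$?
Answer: $- \frac{1}{8724} \approx -0.00011463$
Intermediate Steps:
$K{\left(r \right)} = 28 r$
$d{\left(p \right)} = 52 p$ ($d{\left(p \right)} = p 5 \left(-3\right)^{2} + p \left(4 + 3\right) = p 5 \cdot 9 + p 7 = p 45 + 7 p = 45 p + 7 p = 52 p$)
$\frac{1}{K{\left(-33 \right)} + d{\left(-150 \right)}} = \frac{1}{28 \left(-33\right) + 52 \left(-150\right)} = \frac{1}{-924 - 7800} = \frac{1}{-8724} = - \frac{1}{8724}$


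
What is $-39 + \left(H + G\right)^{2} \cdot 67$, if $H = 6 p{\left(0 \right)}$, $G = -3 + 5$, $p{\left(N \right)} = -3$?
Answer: $17113$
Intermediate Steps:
$G = 2$
$H = -18$ ($H = 6 \left(-3\right) = -18$)
$-39 + \left(H + G\right)^{2} \cdot 67 = -39 + \left(-18 + 2\right)^{2} \cdot 67 = -39 + \left(-16\right)^{2} \cdot 67 = -39 + 256 \cdot 67 = -39 + 17152 = 17113$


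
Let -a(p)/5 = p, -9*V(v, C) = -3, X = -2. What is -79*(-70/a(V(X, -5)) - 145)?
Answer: 8137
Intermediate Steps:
V(v, C) = ⅓ (V(v, C) = -⅑*(-3) = ⅓)
a(p) = -5*p
-79*(-70/a(V(X, -5)) - 145) = -79*(-70/((-5*⅓)) - 145) = -79*(-70/(-5/3) - 145) = -79*(-70*(-⅗) - 145) = -79*(42 - 145) = -79*(-103) = 8137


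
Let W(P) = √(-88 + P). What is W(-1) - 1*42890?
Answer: -42890 + I*√89 ≈ -42890.0 + 9.434*I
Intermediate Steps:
W(-1) - 1*42890 = √(-88 - 1) - 1*42890 = √(-89) - 42890 = I*√89 - 42890 = -42890 + I*√89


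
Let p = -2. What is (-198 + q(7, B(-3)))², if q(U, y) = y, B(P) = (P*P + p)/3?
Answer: 344569/9 ≈ 38285.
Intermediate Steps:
B(P) = -⅔ + P²/3 (B(P) = (P*P - 2)/3 = (P² - 2)*(⅓) = (-2 + P²)*(⅓) = -⅔ + P²/3)
(-198 + q(7, B(-3)))² = (-198 + (-⅔ + (⅓)*(-3)²))² = (-198 + (-⅔ + (⅓)*9))² = (-198 + (-⅔ + 3))² = (-198 + 7/3)² = (-587/3)² = 344569/9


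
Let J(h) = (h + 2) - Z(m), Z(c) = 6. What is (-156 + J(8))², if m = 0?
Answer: 23104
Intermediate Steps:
J(h) = -4 + h (J(h) = (h + 2) - 1*6 = (2 + h) - 6 = -4 + h)
(-156 + J(8))² = (-156 + (-4 + 8))² = (-156 + 4)² = (-152)² = 23104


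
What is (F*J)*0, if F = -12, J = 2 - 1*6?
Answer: 0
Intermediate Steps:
J = -4 (J = 2 - 6 = -4)
(F*J)*0 = -12*(-4)*0 = 48*0 = 0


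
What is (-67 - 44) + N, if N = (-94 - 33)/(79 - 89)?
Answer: -983/10 ≈ -98.300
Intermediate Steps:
N = 127/10 (N = -127/(-10) = -127*(-⅒) = 127/10 ≈ 12.700)
(-67 - 44) + N = (-67 - 44) + 127/10 = -111 + 127/10 = -983/10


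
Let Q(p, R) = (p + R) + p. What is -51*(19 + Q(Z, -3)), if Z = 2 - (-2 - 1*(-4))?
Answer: -816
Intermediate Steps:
Z = 0 (Z = 2 - (-2 + 4) = 2 - 1*2 = 2 - 2 = 0)
Q(p, R) = R + 2*p (Q(p, R) = (R + p) + p = R + 2*p)
-51*(19 + Q(Z, -3)) = -51*(19 + (-3 + 2*0)) = -51*(19 + (-3 + 0)) = -51*(19 - 3) = -51*16 = -816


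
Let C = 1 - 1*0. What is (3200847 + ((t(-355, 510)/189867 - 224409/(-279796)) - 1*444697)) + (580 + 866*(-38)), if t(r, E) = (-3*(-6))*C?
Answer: 48233478814546145/17708009044 ≈ 2.7238e+6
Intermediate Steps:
C = 1 (C = 1 + 0 = 1)
t(r, E) = 18 (t(r, E) = -3*(-6)*1 = 18*1 = 18)
(3200847 + ((t(-355, 510)/189867 - 224409/(-279796)) - 1*444697)) + (580 + 866*(-38)) = (3200847 + ((18/189867 - 224409/(-279796)) - 1*444697)) + (580 + 866*(-38)) = (3200847 + ((18*(1/189867) - 224409*(-1/279796)) - 444697)) + (580 - 32908) = (3200847 + ((6/63289 + 224409/279796) - 444697)) - 32328 = (3200847 + (14204299977/17708009044 - 444697)) - 32328 = (3200847 - 7874684293539691/17708009044) - 32328 = 48805943330920577/17708009044 - 32328 = 48233478814546145/17708009044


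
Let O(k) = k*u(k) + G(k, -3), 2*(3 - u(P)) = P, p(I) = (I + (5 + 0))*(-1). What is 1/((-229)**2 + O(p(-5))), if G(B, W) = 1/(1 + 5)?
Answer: 6/314647 ≈ 1.9069e-5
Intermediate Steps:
p(I) = -5 - I (p(I) = (I + 5)*(-1) = (5 + I)*(-1) = -5 - I)
G(B, W) = 1/6
u(P) = 3 - P/2
O(k) = 1/6 + k*(3 - k/2) (O(k) = k*(3 - k/2) + 1/6 = 1/6 + k*(3 - k/2))
1/((-229)**2 + O(p(-5))) = 1/((-229)**2 + (1/6 - (-5 - 1*(-5))*(-6 + (-5 - 1*(-5)))/2)) = 1/(52441 + (1/6 - (-5 + 5)*(-6 + (-5 + 5))/2)) = 1/(52441 + (1/6 - 1/2*0*(-6 + 0))) = 1/(52441 + (1/6 - 1/2*0*(-6))) = 1/(52441 + (1/6 + 0)) = 1/(52441 + 1/6) = 1/(314647/6) = 6/314647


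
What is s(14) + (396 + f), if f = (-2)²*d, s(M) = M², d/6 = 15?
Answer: 952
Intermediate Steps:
d = 90 (d = 6*15 = 90)
f = 360 (f = (-2)²*90 = 4*90 = 360)
s(14) + (396 + f) = 14² + (396 + 360) = 196 + 756 = 952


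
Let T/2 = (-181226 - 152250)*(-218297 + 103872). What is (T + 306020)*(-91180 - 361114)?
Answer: -34517399445094280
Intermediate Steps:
T = 76315982600 (T = 2*((-181226 - 152250)*(-218297 + 103872)) = 2*(-333476*(-114425)) = 2*38157991300 = 76315982600)
(T + 306020)*(-91180 - 361114) = (76315982600 + 306020)*(-91180 - 361114) = 76316288620*(-452294) = -34517399445094280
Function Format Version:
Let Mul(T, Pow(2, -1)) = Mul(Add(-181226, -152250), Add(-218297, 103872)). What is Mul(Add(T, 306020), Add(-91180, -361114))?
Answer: -34517399445094280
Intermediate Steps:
T = 76315982600 (T = Mul(2, Mul(Add(-181226, -152250), Add(-218297, 103872))) = Mul(2, Mul(-333476, -114425)) = Mul(2, 38157991300) = 76315982600)
Mul(Add(T, 306020), Add(-91180, -361114)) = Mul(Add(76315982600, 306020), Add(-91180, -361114)) = Mul(76316288620, -452294) = -34517399445094280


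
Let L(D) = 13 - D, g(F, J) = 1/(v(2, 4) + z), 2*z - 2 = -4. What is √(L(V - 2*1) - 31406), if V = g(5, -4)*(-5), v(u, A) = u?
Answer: I*√31386 ≈ 177.16*I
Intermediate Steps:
z = -1 (z = 1 + (½)*(-4) = 1 - 2 = -1)
g(F, J) = 1 (g(F, J) = 1/(2 - 1) = 1/1 = 1)
V = -5 (V = 1*(-5) = -5)
√(L(V - 2*1) - 31406) = √((13 - (-5 - 2*1)) - 31406) = √((13 - (-5 - 2)) - 31406) = √((13 - 1*(-7)) - 31406) = √((13 + 7) - 31406) = √(20 - 31406) = √(-31386) = I*√31386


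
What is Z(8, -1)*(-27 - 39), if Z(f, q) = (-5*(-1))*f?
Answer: -2640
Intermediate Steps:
Z(f, q) = 5*f
Z(8, -1)*(-27 - 39) = (5*8)*(-27 - 39) = 40*(-66) = -2640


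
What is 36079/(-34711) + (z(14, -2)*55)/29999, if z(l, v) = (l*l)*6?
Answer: 1162773559/1041295289 ≈ 1.1167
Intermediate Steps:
z(l, v) = 6*l² (z(l, v) = l²*6 = 6*l²)
36079/(-34711) + (z(14, -2)*55)/29999 = 36079/(-34711) + ((6*14²)*55)/29999 = 36079*(-1/34711) + ((6*196)*55)*(1/29999) = -36079/34711 + (1176*55)*(1/29999) = -36079/34711 + 64680*(1/29999) = -36079/34711 + 64680/29999 = 1162773559/1041295289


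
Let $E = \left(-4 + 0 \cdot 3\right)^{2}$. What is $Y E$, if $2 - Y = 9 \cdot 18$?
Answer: $-2560$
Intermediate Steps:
$Y = -160$ ($Y = 2 - 9 \cdot 18 = 2 - 162 = -160$)
$E = 16$ ($E = \left(-4 + 0\right)^{2} = \left(-4\right)^{2} = 16$)
$Y E = \left(-160\right) 16 = -2560$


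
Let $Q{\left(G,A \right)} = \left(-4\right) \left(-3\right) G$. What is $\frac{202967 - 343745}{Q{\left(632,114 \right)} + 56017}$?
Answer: $- \frac{140778}{63601} \approx -2.2135$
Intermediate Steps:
$Q{\left(G,A \right)} = 12 G$
$\frac{202967 - 343745}{Q{\left(632,114 \right)} + 56017} = \frac{202967 - 343745}{12 \cdot 632 + 56017} = - \frac{140778}{7584 + 56017} = - \frac{140778}{63601}$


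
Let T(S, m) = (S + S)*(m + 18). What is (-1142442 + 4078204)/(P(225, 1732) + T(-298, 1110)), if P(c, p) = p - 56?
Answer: -1467881/335306 ≈ -4.3777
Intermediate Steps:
T(S, m) = 2*S*(18 + m) (T(S, m) = (2*S)*(18 + m) = 2*S*(18 + m))
P(c, p) = -56 + p
(-1142442 + 4078204)/(P(225, 1732) + T(-298, 1110)) = (-1142442 + 4078204)/((-56 + 1732) + 2*(-298)*(18 + 1110)) = 2935762/(1676 + 2*(-298)*1128) = 2935762/(1676 - 672288) = 2935762/(-670612) = 2935762*(-1/670612) = -1467881/335306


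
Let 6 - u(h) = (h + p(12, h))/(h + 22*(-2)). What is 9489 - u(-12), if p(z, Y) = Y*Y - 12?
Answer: 66366/7 ≈ 9480.9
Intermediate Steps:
p(z, Y) = -12 + Y² (p(z, Y) = Y² - 12 = -12 + Y²)
u(h) = 6 - (-12 + h + h²)/(-44 + h) (u(h) = 6 - (h + (-12 + h²))/(h + 22*(-2)) = 6 - (-12 + h + h²)/(h - 44) = 6 - (-12 + h + h²)/(-44 + h))
9489 - u(-12) = 9489 - (-252 - 1*(-12)² + 5*(-12))/(-44 - 12) = 9489 - (-252 - 1*144 - 60)/(-56) = 9489 - (-1)*(-252 - 144 - 60)/56 = 9489 - (-1)*(-456)/56 = 9489 - 1*57/7 = 9489 - 57/7 = 66366/7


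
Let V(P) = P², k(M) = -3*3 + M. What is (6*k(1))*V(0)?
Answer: 0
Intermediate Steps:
k(M) = -9 + M
(6*k(1))*V(0) = (6*(-9 + 1))*0² = (6*(-8))*0 = -48*0 = 0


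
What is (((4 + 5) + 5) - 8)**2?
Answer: 36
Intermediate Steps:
(((4 + 5) + 5) - 8)**2 = ((9 + 5) - 8)**2 = (14 - 8)**2 = 6**2 = 36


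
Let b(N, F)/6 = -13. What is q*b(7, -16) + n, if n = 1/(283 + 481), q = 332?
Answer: -19784543/764 ≈ -25896.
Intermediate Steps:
b(N, F) = -78 (b(N, F) = 6*(-13) = -78)
n = 1/764 ≈ 0.0013089
q*b(7, -16) + n = 332*(-78) + 1/764 = -25896 + 1/764 = -19784543/764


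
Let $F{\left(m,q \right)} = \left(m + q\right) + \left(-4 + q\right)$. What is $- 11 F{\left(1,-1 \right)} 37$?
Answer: $2035$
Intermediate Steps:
$F{\left(m,q \right)} = -4 + m + 2 q$
$- 11 F{\left(1,-1 \right)} 37 = - 11 \left(-4 + 1 + 2 \left(-1\right)\right) 37 = - 11 \left(-4 + 1 - 2\right) 37 = \left(-11\right) \left(-5\right) 37 = 55 \cdot 37 = 2035$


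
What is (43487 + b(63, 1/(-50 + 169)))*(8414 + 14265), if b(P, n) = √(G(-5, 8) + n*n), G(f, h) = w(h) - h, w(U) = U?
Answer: 117362781766/119 ≈ 9.8624e+8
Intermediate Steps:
G(f, h) = 0 (G(f, h) = h - h = 0)
b(P, n) = √(n²) (b(P, n) = √(0 + n*n) = √(0 + n²) = √(n²))
(43487 + b(63, 1/(-50 + 169)))*(8414 + 14265) = (43487 + √((1/(-50 + 169))²))*(8414 + 14265) = (43487 + √((1/119)²))*22679 = (43487 + √(1/14161))*22679 = (43487 + 1/119)*22679 = (5174954/119)*22679 = 117362781766/119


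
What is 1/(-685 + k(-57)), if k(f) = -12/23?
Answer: -23/15767 ≈ -0.0014587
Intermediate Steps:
k(f) = -12/23 (k(f) = -12*1/23 = -12/23)
1/(-685 + k(-57)) = 1/(-685 - 12/23) = 1/(-15767/23) = -23/15767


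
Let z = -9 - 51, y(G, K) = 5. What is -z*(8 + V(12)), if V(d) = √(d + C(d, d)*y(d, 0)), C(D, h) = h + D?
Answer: 480 + 120*√33 ≈ 1169.3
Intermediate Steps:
C(D, h) = D + h
z = -60
V(d) = √11*√d (V(d) = √(d + (d + d)*5) = √(d + (2*d)*5) = √(d + 10*d) = √(11*d) = √11*√d)
-z*(8 + V(12)) = -(-60)*(8 + √11*√12) = -(-60)*(8 + √11*(2*√3)) = -(-60)*(8 + 2*√33) = -(-480 - 120*√33) = 480 + 120*√33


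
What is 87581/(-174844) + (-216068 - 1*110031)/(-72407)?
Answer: 50674976089/12659929508 ≈ 4.0028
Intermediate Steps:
87581/(-174844) + (-216068 - 1*110031)/(-72407) = 87581*(-1/174844) + (-216068 - 110031)*(-1/72407) = -87581/174844 - 326099*(-1/72407) = -87581/174844 + 326099/72407 = 50674976089/12659929508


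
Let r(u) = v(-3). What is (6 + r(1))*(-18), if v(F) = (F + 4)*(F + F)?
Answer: 0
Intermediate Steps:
v(F) = 2*F*(4 + F) (v(F) = (4 + F)*(2*F) = 2*F*(4 + F))
r(u) = -6 (r(u) = 2*(-3)*(4 - 3) = 2*(-3)*1 = -6)
(6 + r(1))*(-18) = (6 - 6)*(-18) = 0*(-18) = 0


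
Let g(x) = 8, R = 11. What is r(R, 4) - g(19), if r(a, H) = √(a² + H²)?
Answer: -8 + √137 ≈ 3.7047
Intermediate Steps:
r(a, H) = √(H² + a²)
r(R, 4) - g(19) = √(4² + 11²) - 1*8 = √(16 + 121) - 8 = √137 - 8 = -8 + √137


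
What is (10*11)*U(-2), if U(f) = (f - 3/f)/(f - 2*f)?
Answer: -55/2 ≈ -27.500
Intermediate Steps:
U(f) = -(f - 3/f)/f (U(f) = (f - 3/f)/((-f)) = (f - 3/f)*(-1/f) = -(f - 3/f)/f)
(10*11)*U(-2) = (10*11)*(-1 + 3/(-2)²) = 110*(-1 + 3*(¼)) = 110*(-1 + ¾) = 110*(-¼) = -55/2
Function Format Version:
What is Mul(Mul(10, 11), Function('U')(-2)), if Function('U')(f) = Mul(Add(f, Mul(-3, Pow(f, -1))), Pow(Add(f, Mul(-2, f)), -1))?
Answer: Rational(-55, 2) ≈ -27.500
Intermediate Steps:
Function('U')(f) = Mul(-1, Pow(f, -1), Add(f, Mul(-3, Pow(f, -1)))) (Function('U')(f) = Mul(Add(f, Mul(-3, Pow(f, -1))), Pow(Mul(-1, f), -1)) = Mul(Add(f, Mul(-3, Pow(f, -1))), Mul(-1, Pow(f, -1))) = Mul(-1, Pow(f, -1), Add(f, Mul(-3, Pow(f, -1)))))
Mul(Mul(10, 11), Function('U')(-2)) = Mul(Mul(10, 11), Add(-1, Mul(3, Pow(-2, -2)))) = Mul(110, Add(-1, Mul(3, Rational(1, 4)))) = Mul(110, Add(-1, Rational(3, 4))) = Mul(110, Rational(-1, 4)) = Rational(-55, 2)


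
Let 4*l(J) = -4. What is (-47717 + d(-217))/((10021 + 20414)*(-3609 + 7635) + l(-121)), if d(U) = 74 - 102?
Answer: -47745/122531309 ≈ -0.00038966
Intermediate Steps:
d(U) = -28
l(J) = -1 (l(J) = (¼)*(-4) = -1)
(-47717 + d(-217))/((10021 + 20414)*(-3609 + 7635) + l(-121)) = (-47717 - 28)/((10021 + 20414)*(-3609 + 7635) - 1) = -47745/(30435*4026 - 1) = -47745/(122531310 - 1) = -47745/122531309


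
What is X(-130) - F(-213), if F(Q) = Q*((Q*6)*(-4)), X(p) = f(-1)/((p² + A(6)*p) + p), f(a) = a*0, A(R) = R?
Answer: 1088856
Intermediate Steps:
f(a) = 0
X(p) = 0 (X(p) = 0/((p² + 6*p) + p) = 0/(p² + 7*p) = 0)
F(Q) = -24*Q² (F(Q) = Q*((6*Q)*(-4)) = Q*(-24*Q) = -24*Q²)
X(-130) - F(-213) = 0 - (-24)*(-213)² = 0 - (-24)*45369 = 0 - 1*(-1088856) = 0 + 1088856 = 1088856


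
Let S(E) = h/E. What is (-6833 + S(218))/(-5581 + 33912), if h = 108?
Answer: -744743/3088079 ≈ -0.24117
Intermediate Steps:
S(E) = 108/E
(-6833 + S(218))/(-5581 + 33912) = (-6833 + 108/218)/(-5581 + 33912) = (-6833 + 108*(1/218))/28331 = (-6833 + 54/109)*(1/28331) = -744743/109*1/28331 = -744743/3088079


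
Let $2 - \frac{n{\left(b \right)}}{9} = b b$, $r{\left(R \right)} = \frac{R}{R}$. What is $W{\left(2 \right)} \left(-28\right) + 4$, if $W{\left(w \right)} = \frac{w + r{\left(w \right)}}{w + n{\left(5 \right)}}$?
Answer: $\frac{904}{205} \approx 4.4098$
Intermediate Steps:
$r{\left(R \right)} = 1$
$n{\left(b \right)} = 18 - 9 b^{2}$ ($n{\left(b \right)} = 18 - 9 b b = 18 - 9 b^{2}$)
$W{\left(w \right)} = \frac{1 + w}{-207 + w}$ ($W{\left(w \right)} = \frac{w + 1}{w + \left(18 - 9 \cdot 5^{2}\right)} = \frac{1 + w}{w + \left(18 - 225\right)} = \frac{1 + w}{w - 207} = \frac{1 + w}{-207 + w}$)
$W{\left(2 \right)} \left(-28\right) + 4 = \frac{1 + 2}{-207 + 2} \left(-28\right) + 4 = \frac{1}{-205} \cdot 3 \left(-28\right) + 4 = \left(- \frac{1}{205}\right) 3 \left(-28\right) + 4 = \left(- \frac{3}{205}\right) \left(-28\right) + 4 = \frac{84}{205} + 4 = \frac{904}{205}$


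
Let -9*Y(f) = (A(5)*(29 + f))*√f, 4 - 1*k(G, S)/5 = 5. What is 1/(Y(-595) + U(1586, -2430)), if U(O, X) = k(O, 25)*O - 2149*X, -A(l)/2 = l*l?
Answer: 21117267/110132213032880 + 2547*I*√595/22026442606576 ≈ 1.9174e-7 + 2.8206e-9*I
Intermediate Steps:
k(G, S) = -5 (k(G, S) = 20 - 5*5 = 20 - 25 = -5)
A(l) = -2*l² (A(l) = -2*l*l = -2*l²)
U(O, X) = -2149*X - 5*O (U(O, X) = -5*O - 2149*X = -2149*X - 5*O)
Y(f) = -√f*(-1450 - 50*f)/9 (Y(f) = -(-2*5²)*(29 + f)*√f/9 = -(-2*25)*(29 + f)*√f/9 = -(-50*(29 + f))*√f/9 = -(-1450 - 50*f)*√f/9 = -√f*(-1450 - 50*f)/9)
1/(Y(-595) + U(1586, -2430)) = 1/(50*√(-595)*(29 - 595)/9 + (-2149*(-2430) - 5*1586)) = 1/((50/9)*(I*√595)*(-566) + (5222070 - 7930)) = 1/(-28300*I*√595/9 + 5214140) = 1/(5214140 - 28300*I*√595/9)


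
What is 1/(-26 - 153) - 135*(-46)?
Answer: 1111589/179 ≈ 6210.0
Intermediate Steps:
1/(-26 - 153) - 135*(-46) = 1/(-179) + 6210 = -1/179 + 6210 = 1111589/179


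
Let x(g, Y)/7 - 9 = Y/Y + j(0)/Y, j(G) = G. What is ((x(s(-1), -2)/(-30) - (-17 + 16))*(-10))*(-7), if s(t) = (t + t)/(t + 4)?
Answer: -280/3 ≈ -93.333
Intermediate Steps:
s(t) = 2*t/(4 + t) (s(t) = (2*t)/(4 + t) = 2*t/(4 + t))
x(g, Y) = 70 (x(g, Y) = 63 + 7*(Y/Y + 0/Y) = 63 + 7*(1 + 0) = 63 + 7*1 = 63 + 7 = 70)
((x(s(-1), -2)/(-30) - (-17 + 16))*(-10))*(-7) = ((70/(-30) - (-17 + 16))*(-10))*(-7) = ((70*(-1/30) - 1*(-1))*(-10))*(-7) = ((-7/3 + 1)*(-10))*(-7) = -4/3*(-10)*(-7) = (40/3)*(-7) = -280/3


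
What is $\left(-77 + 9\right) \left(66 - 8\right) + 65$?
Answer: $-3879$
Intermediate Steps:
$\left(-77 + 9\right) \left(66 - 8\right) + 65 = - 68 \left(66 - 8\right) + 65 = \left(-68\right) 58 + 65 = -3944 + 65 = -3879$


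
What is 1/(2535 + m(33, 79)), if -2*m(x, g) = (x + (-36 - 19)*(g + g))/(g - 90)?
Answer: 2/4283 ≈ 0.00046696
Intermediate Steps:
m(x, g) = -(x - 110*g)/(2*(-90 + g)) (m(x, g) = -(x + (-36 - 19)*(g + g))/(2*(g - 90)) = -(x - 110*g)/(2*(-90 + g)))
1/(2535 + m(33, 79)) = 1/(2535 + (-1*33 + 110*79)/(2*(-90 + 79))) = 1/(2535 + (½)*(-33 + 8690)/(-11)) = 1/(2535 + (½)*(-1/11)*8657) = 1/(2535 - 787/2) = 1/(4283/2) = 2/4283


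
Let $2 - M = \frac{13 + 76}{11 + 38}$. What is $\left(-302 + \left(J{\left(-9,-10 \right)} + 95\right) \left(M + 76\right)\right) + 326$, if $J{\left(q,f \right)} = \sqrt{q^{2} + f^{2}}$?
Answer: $\frac{355811}{49} + \frac{3733 \sqrt{181}}{49} \approx 8286.4$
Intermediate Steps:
$M = \frac{9}{49}$ ($M = 2 - \frac{13 + 76}{11 + 38} = 2 - \frac{89}{49} = \frac{9}{49} \approx 0.18367$)
$J{\left(q,f \right)} = \sqrt{f^{2} + q^{2}}$
$\left(-302 + \left(J{\left(-9,-10 \right)} + 95\right) \left(M + 76\right)\right) + 326 = \left(-302 + \left(\sqrt{\left(-10\right)^{2} + \left(-9\right)^{2}} + 95\right) \left(\frac{9}{49} + 76\right)\right) + 326 = \left(-302 + \left(\sqrt{100 + 81} + 95\right) \frac{3733}{49}\right) + 326 = \left(-302 + \left(\sqrt{181} + 95\right) \frac{3733}{49}\right) + 326 = \left(-302 + \left(95 + \sqrt{181}\right) \frac{3733}{49}\right) + 326 = \left(-302 + \left(\frac{354635}{49} + \frac{3733 \sqrt{181}}{49}\right)\right) + 326 = \left(\frac{339837}{49} + \frac{3733 \sqrt{181}}{49}\right) + 326 = \frac{355811}{49} + \frac{3733 \sqrt{181}}{49}$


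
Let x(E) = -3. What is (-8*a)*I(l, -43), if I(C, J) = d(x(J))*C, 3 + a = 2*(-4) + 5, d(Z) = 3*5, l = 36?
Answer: 25920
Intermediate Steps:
d(Z) = 15
a = -6 (a = -3 + (2*(-4) + 5) = -3 + (-8 + 5) = -3 - 3 = -6)
I(C, J) = 15*C
(-8*a)*I(l, -43) = (-8*(-6))*(15*36) = 48*540 = 25920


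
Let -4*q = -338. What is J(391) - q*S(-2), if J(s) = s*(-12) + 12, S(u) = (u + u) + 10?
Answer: -5187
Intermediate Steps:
q = 169/2 (q = -¼*(-338) = 169/2 ≈ 84.500)
S(u) = 10 + 2*u (S(u) = 2*u + 10 = 10 + 2*u)
J(s) = 12 - 12*s (J(s) = -12*s + 12 = 12 - 12*s)
J(391) - q*S(-2) = (12 - 12*391) - 169*(10 + 2*(-2))/2 = (12 - 4692) - 169*(10 - 4)/2 = -4680 - 169*6/2 = -4680 - 1*507 = -4680 - 507 = -5187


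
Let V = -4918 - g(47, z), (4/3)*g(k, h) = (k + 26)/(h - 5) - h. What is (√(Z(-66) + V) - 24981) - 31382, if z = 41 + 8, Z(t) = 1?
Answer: -56363 + I*√9450573/44 ≈ -56363.0 + 69.868*I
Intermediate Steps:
z = 49
g(k, h) = -3*h/4 + 3*(26 + k)/(4*(-5 + h)) (g(k, h) = 3*((k + 26)/(h - 5) - h)/4 = 3*((26 + k)/(-5 + h) - h)/4 = 3*(-h + (26 + k)/(-5 + h))/4 = -3*h/4 + 3*(26 + k)/(4*(-5 + h)))
V = -859319/176 (V = -4918 - 3*(26 + 47 - 1*49² + 5*49)/(4*(-5 + 49)) = -4918 - 3*(26 + 47 - 1*2401 + 245)/(4*44) = -4918 - 3*(26 + 47 - 2401 + 245)/(4*44) = -4918 - 3*(-2083)/(4*44) = -4918 - 1*(-6249/176) = -4918 + 6249/176 = -859319/176 ≈ -4882.5)
(√(Z(-66) + V) - 24981) - 31382 = (√(1 - 859319/176) - 24981) - 31382 = (√(-859143/176) - 24981) - 31382 = (I*√9450573/44 - 24981) - 31382 = (-24981 + I*√9450573/44) - 31382 = -56363 + I*√9450573/44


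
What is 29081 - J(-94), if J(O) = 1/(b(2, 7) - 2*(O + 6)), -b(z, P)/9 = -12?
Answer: 8259003/284 ≈ 29081.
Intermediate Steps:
b(z, P) = 108 (b(z, P) = -9*(-12) = 108)
J(O) = 1/(96 - 2*O) (J(O) = 1/(108 - 2*(O + 6)) = 1/(108 - 2*(6 + O)) = 1/(108 + (-12 - 2*O)) = 1/(96 - 2*O))
29081 - J(-94) = 29081 - (-1)/(-96 + 2*(-94)) = 29081 - (-1)/(-96 - 188) = 29081 - (-1)/(-284) = 29081 - (-1)*(-1)/284 = 29081 - 1*1/284 = 29081 - 1/284 = 8259003/284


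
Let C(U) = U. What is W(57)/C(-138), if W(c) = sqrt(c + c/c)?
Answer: -sqrt(58)/138 ≈ -0.055187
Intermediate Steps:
W(c) = sqrt(1 + c) (W(c) = sqrt(c + 1) = sqrt(1 + c))
W(57)/C(-138) = sqrt(1 + 57)/(-138) = sqrt(58)*(-1/138) = -sqrt(58)/138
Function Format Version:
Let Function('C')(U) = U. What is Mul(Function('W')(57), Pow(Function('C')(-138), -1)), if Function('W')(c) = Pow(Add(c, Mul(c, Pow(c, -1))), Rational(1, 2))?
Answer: Mul(Rational(-1, 138), Pow(58, Rational(1, 2))) ≈ -0.055187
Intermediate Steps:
Function('W')(c) = Pow(Add(1, c), Rational(1, 2)) (Function('W')(c) = Pow(Add(c, 1), Rational(1, 2)) = Pow(Add(1, c), Rational(1, 2)))
Mul(Function('W')(57), Pow(Function('C')(-138), -1)) = Mul(Pow(Add(1, 57), Rational(1, 2)), Pow(-138, -1)) = Mul(Pow(58, Rational(1, 2)), Rational(-1, 138)) = Mul(Rational(-1, 138), Pow(58, Rational(1, 2)))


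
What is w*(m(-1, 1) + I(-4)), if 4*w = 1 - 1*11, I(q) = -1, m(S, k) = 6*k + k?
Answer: -15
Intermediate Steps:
m(S, k) = 7*k
w = -5/2 (w = (1 - 1*11)/4 = (1 - 11)/4 = (¼)*(-10) = -5/2 ≈ -2.5000)
w*(m(-1, 1) + I(-4)) = -5*(7*1 - 1)/2 = -5*(7 - 1)/2 = -5/2*6 = -15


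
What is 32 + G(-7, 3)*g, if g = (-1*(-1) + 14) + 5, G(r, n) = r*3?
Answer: -388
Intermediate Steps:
G(r, n) = 3*r
g = 20 (g = (1 + 14) + 5 = 15 + 5 = 20)
32 + G(-7, 3)*g = 32 + (3*(-7))*20 = 32 - 21*20 = 32 - 420 = -388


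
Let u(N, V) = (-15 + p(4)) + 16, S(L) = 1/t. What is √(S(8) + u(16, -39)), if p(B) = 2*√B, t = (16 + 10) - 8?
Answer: √182/6 ≈ 2.2485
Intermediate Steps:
t = 18 (t = 26 - 8 = 18)
S(L) = 1/18
u(N, V) = 5 (u(N, V) = (-15 + 2*√4) + 16 = (-15 + 2*2) + 16 = (-15 + 4) + 16 = -11 + 16 = 5)
√(S(8) + u(16, -39)) = √(1/18 + 5) = √(91/18) = √182/6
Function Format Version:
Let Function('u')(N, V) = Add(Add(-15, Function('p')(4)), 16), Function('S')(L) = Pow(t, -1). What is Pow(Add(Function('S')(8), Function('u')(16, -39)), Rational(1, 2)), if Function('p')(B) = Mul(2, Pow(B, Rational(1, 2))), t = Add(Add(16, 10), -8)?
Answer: Mul(Rational(1, 6), Pow(182, Rational(1, 2))) ≈ 2.2485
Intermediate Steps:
t = 18 (t = Add(26, -8) = 18)
Function('S')(L) = Rational(1, 18) (Function('S')(L) = Pow(18, -1) = Rational(1, 18))
Function('u')(N, V) = 5 (Function('u')(N, V) = Add(Add(-15, Mul(2, Pow(4, Rational(1, 2)))), 16) = Add(Add(-15, Mul(2, 2)), 16) = Add(Add(-15, 4), 16) = Add(-11, 16) = 5)
Pow(Add(Function('S')(8), Function('u')(16, -39)), Rational(1, 2)) = Pow(Add(Rational(1, 18), 5), Rational(1, 2)) = Pow(Rational(91, 18), Rational(1, 2)) = Mul(Rational(1, 6), Pow(182, Rational(1, 2)))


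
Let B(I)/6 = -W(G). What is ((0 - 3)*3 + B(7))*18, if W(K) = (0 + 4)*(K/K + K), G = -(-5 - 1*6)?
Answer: -5346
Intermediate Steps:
G = 11 (G = -(-5 - 6) = -1*(-11) = 11)
W(K) = 4 + 4*K (W(K) = 4*(1 + K) = 4 + 4*K)
B(I) = -288 (B(I) = 6*(-(4 + 4*11)) = 6*(-(4 + 44)) = 6*(-1*48) = 6*(-48) = -288)
((0 - 3)*3 + B(7))*18 = ((0 - 3)*3 - 288)*18 = (-3*3 - 288)*18 = (-9 - 288)*18 = -297*18 = -5346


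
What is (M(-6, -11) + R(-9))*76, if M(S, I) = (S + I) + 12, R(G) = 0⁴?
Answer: -380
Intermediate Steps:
R(G) = 0
M(S, I) = 12 + I + S (M(S, I) = (I + S) + 12 = 12 + I + S)
(M(-6, -11) + R(-9))*76 = ((12 - 11 - 6) + 0)*76 = (-5 + 0)*76 = -5*76 = -380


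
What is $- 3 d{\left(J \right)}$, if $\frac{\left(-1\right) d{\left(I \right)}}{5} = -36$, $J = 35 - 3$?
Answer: $-540$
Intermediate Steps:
$J = 32$ ($J = 35 - 3 = 32$)
$d{\left(I \right)} = 180$ ($d{\left(I \right)} = \left(-5\right) \left(-36\right) = 180$)
$- 3 d{\left(J \right)} = \left(-3\right) 180 = -540$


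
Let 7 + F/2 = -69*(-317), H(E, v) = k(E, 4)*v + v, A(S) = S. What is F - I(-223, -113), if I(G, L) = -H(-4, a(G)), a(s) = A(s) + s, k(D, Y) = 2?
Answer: 42394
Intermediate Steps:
a(s) = 2*s (a(s) = s + s = 2*s)
H(E, v) = 3*v (H(E, v) = 2*v + v = 3*v)
I(G, L) = -6*G (I(G, L) = -3*2*G = -6*G)
F = 43732 (F = -14 + 2*(-69*(-317)) = -14 + 2*21873 = -14 + 43746 = 43732)
F - I(-223, -113) = 43732 - (-6)*(-223) = 43732 - 1*1338 = 43732 - 1338 = 42394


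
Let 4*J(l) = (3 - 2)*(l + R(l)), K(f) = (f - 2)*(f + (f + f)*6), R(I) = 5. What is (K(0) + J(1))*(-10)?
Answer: -15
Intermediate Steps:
K(f) = 13*f*(-2 + f) (K(f) = (-2 + f)*(f + (2*f)*6) = (-2 + f)*(f + 12*f) = (-2 + f)*(13*f) = 13*f*(-2 + f))
J(l) = 5/4 + l/4 (J(l) = ((3 - 2)*(l + 5))/4 = (1*(5 + l))/4 = (5 + l)/4 = 5/4 + l/4)
(K(0) + J(1))*(-10) = (13*0*(-2 + 0) + (5/4 + (¼)*1))*(-10) = (13*0*(-2) + (5/4 + ¼))*(-10) = (0 + 3/2)*(-10) = (3/2)*(-10) = -15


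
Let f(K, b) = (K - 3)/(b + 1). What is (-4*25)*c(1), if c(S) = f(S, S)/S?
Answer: 100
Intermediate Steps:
f(K, b) = (-3 + K)/(1 + b)
c(S) = (-3 + S)/(S*(1 + S)) (c(S) = ((-3 + S)/(1 + S))/S = (-3 + S)/(S*(1 + S)))
(-4*25)*c(1) = (-4*25)*((-3 + 1)/(1*(1 + 1))) = -100*(-2)/2 = -100*(-1) = 100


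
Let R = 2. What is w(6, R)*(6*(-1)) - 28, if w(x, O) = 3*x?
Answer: -136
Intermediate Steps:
w(6, R)*(6*(-1)) - 28 = (3*6)*(6*(-1)) - 28 = 18*(-6) - 28 = -108 - 28 = -136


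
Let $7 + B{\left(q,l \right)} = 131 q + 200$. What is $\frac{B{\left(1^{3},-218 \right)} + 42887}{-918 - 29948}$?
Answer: $- \frac{43211}{30866} \approx -1.4$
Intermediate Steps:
$B{\left(q,l \right)} = 193 + 131 q$ ($B{\left(q,l \right)} = -7 + \left(131 q + 200\right) = -7 + \left(200 + 131 q\right) = 193 + 131 q$)
$\frac{B{\left(1^{3},-218 \right)} + 42887}{-918 - 29948} = \frac{\left(193 + 131 \cdot 1^{3}\right) + 42887}{-918 - 29948} = \frac{\left(193 + 131 \cdot 1\right) + 42887}{-30866} = \left(\left(193 + 131\right) + 42887\right) \left(- \frac{1}{30866}\right) = \left(324 + 42887\right) \left(- \frac{1}{30866}\right) = 43211 \left(- \frac{1}{30866}\right) = - \frac{43211}{30866}$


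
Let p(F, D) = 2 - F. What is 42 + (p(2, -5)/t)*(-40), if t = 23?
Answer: 42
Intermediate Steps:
42 + (p(2, -5)/t)*(-40) = 42 + ((2 - 1*2)/23)*(-40) = 42 + ((2 - 2)*(1/23))*(-40) = 42 + (0*(1/23))*(-40) = 42 + 0*(-40) = 42 + 0 = 42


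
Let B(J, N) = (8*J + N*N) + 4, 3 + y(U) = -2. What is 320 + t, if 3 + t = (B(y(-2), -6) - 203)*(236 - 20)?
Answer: -43531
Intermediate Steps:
y(U) = -5 (y(U) = -3 - 2 = -5)
B(J, N) = 4 + N² + 8*J (B(J, N) = (8*J + N²) + 4 = (N² + 8*J) + 4 = 4 + N² + 8*J)
t = -43851 (t = -3 + ((4 + (-6)² + 8*(-5)) - 203)*(236 - 20) = -3 + ((4 + 36 - 40) - 203)*216 = -3 + (0 - 203)*216 = -3 - 203*216 = -3 - 43848 = -43851)
320 + t = 320 - 43851 = -43531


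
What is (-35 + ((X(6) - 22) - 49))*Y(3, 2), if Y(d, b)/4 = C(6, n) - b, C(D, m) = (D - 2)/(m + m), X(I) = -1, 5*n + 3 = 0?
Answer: 6848/3 ≈ 2282.7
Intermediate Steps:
n = -⅗ (n = -⅗ + (⅕)*0 = -⅗ + 0 = -⅗ ≈ -0.60000)
C(D, m) = (-2 + D)/(2*m) (C(D, m) = (-2 + D)/((2*m)) = (-2 + D)*(1/(2*m)) = (-2 + D)/(2*m))
Y(d, b) = -40/3 - 4*b (Y(d, b) = 4*((-2 + 6)/(2*(-⅗)) - b) = 4*((½)*(-5/3)*4 - b) = 4*(-10/3 - b) = -40/3 - 4*b)
(-35 + ((X(6) - 22) - 49))*Y(3, 2) = (-35 + ((-1 - 22) - 49))*(-40/3 - 4*2) = (-35 + (-23 - 49))*(-40/3 - 8) = (-35 - 72)*(-64/3) = -107*(-64/3) = 6848/3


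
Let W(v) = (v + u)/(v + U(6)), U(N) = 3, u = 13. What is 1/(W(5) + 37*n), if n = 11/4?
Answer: 1/104 ≈ 0.0096154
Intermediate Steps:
n = 11/4 (n = 11*(¼) = 11/4 ≈ 2.7500)
W(v) = (13 + v)/(3 + v) (W(v) = (v + 13)/(v + 3) = (13 + v)/(3 + v))
1/(W(5) + 37*n) = 1/((13 + 5)/(3 + 5) + 37*(11/4)) = 1/(18/8 + 407/4) = 1/((⅛)*18 + 407/4) = 1/(9/4 + 407/4) = 1/104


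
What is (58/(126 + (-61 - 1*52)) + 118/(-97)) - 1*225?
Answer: -279633/1261 ≈ -221.75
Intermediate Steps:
(58/(126 + (-61 - 1*52)) + 118/(-97)) - 1*225 = (58/(126 + (-61 - 52)) + 118*(-1/97)) - 225 = (58/(126 - 113) - 118/97) - 225 = (58/13 - 118/97) - 225 = 4092/1261 - 225 = -279633/1261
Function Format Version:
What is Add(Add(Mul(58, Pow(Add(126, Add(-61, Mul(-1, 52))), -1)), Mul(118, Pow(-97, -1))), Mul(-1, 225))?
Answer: Rational(-279633, 1261) ≈ -221.75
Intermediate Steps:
Add(Add(Mul(58, Pow(Add(126, Add(-61, Mul(-1, 52))), -1)), Mul(118, Pow(-97, -1))), Mul(-1, 225)) = Add(Add(Mul(58, Pow(Add(126, Add(-61, -52)), -1)), Mul(118, Rational(-1, 97))), -225) = Add(Add(Mul(58, Pow(Add(126, -113), -1)), Rational(-118, 97)), -225) = Add(Add(Mul(58, Pow(13, -1)), Rational(-118, 97)), -225) = Add(Add(Mul(58, Rational(1, 13)), Rational(-118, 97)), -225) = Add(Add(Rational(58, 13), Rational(-118, 97)), -225) = Add(Rational(4092, 1261), -225) = Rational(-279633, 1261)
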